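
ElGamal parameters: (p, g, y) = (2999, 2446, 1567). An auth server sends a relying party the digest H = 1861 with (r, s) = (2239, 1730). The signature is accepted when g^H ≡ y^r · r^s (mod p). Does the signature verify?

Left side g^H mod p:
2446^1861 mod 2999 = 1149
Right side y^r · r^s mod p:
1567^2239 mod 2999 = 1562
2239^1730 mod 2999 = 2907
1562·2907 = 4540734 ≡ 248 (mod 2999)
1149 ≠ 248, so verification fails.

does not verify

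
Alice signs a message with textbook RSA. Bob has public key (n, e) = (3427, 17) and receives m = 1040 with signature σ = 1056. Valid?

yes

σ^2 ≡ 1056^2 = 1115136 ≡ 1361
σ^4 ≡ 1361^2 = 1852321 ≡ 1741
σ^8 ≡ 1741^2 = 3031081 ≡ 1613
σ^16 ≡ 1613^2 = 2601769 ≡ 676
17 = 16 + 1, so σ^17 ≡ 676·1056 ≡ 1040 (mod 3427)
1040 = m, so the signature checks out.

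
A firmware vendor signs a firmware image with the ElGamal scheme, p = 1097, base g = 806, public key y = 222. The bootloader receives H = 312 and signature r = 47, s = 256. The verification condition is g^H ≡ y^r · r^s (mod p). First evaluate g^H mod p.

879

806^2 = 649636 ≡ 212
806^4 ≡ 212^2 = 44944 ≡ 1064
806^8 ≡ 1064^2 = 1132096 ≡ 1089
806^16 ≡ 1089^2 = 1185921 ≡ 64
806^32 ≡ 64^2 = 4096 ≡ 805
806^64 ≡ 805^2 = 648025 ≡ 795
806^128 ≡ 795^2 = 632025 ≡ 153
806^256 ≡ 153^2 = 23409 ≡ 372
312 = 256 + 32 + 16 + 8, so 806^312 ≡ 372·805·64·1089 ≡ 879 (mod 1097)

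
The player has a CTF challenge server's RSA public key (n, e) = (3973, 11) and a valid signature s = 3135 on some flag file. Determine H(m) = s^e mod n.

s^2 ≡ 3135^2 = 9828225 ≡ 2996
s^4 ≡ 2996^2 = 8976016 ≡ 1009
s^8 ≡ 1009^2 = 1018081 ≡ 993
11 = 8 + 2 + 1, so s^11 ≡ 993·2996·3135 ≡ 3901 (mod 3973)

3901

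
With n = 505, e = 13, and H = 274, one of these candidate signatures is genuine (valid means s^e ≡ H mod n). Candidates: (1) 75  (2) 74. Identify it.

2

Candidate 1: Squares mod 505: 75^1≡75, 75^2≡70, 75^4≡355, 75^8≡280; 13 = 8 + 4 + 1, so 75^13 ≡ 280·355·75 ≡ 190 (mod 505)
Candidate 2: Squares mod 505: 74^1≡74, 74^2≡426, 74^4≡181, 74^8≡441; 13 = 8 + 4 + 1, so 74^13 ≡ 441·181·74 ≡ 274 (mod 505)
  → matches H = 274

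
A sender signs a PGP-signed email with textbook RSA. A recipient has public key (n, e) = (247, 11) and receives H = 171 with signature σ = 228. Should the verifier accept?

accept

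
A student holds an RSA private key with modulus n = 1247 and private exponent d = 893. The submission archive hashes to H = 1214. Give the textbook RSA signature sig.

H^2 ≡ 1214^2 = 1473796 ≡ 1089
H^4 ≡ 1089^2 = 1185921 ≡ 24
H^8 ≡ 24^2 = 576
H^16 ≡ 576^2 = 331776 ≡ 74
H^32 ≡ 74^2 = 5476 ≡ 488
H^64 ≡ 488^2 = 238144 ≡ 1214
H^128 ≡ 1214^2 = 1473796 ≡ 1089
H^256 ≡ 1089^2 = 1185921 ≡ 24
H^512 ≡ 24^2 = 576
893 = 512 + 256 + 64 + 32 + 16 + 8 + 4 + 1, so H^893 ≡ 576·24·1214·488·74·576·24·1214 ≡ 488 (mod 1247)

488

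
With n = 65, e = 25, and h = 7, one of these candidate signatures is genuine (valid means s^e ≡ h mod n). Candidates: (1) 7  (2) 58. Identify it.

1

Candidate 1: Squares mod 65: 7^1≡7, 7^2≡49, 7^4≡61, 7^8≡16, 7^16≡61; 25 = 16 + 8 + 1, so 7^25 ≡ 61·16·7 ≡ 7 (mod 65)
  → matches h = 7
Candidate 2: Squares mod 65: 58^1≡58, 58^2≡49, 58^4≡61, 58^8≡16, 58^16≡61; 25 = 16 + 8 + 1, so 58^25 ≡ 61·16·58 ≡ 58 (mod 65)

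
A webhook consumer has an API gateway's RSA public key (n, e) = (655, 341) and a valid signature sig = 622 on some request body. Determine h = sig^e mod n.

sig^2 ≡ 622^2 = 386884 ≡ 434
sig^4 ≡ 434^2 = 188356 ≡ 371
sig^8 ≡ 371^2 = 137641 ≡ 91
sig^16 ≡ 91^2 = 8281 ≡ 421
sig^32 ≡ 421^2 = 177241 ≡ 391
sig^64 ≡ 391^2 = 152881 ≡ 266
sig^128 ≡ 266^2 = 70756 ≡ 16
sig^256 ≡ 16^2 = 256
341 = 256 + 64 + 16 + 4 + 1, so sig^341 ≡ 256·266·421·371·622 ≡ 627 (mod 655)

627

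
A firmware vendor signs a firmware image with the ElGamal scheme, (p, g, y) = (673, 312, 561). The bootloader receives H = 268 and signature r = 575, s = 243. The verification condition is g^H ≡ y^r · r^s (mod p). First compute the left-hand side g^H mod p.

312^2 = 97344 ≡ 432
312^4 ≡ 432^2 = 186624 ≡ 203
312^8 ≡ 203^2 = 41209 ≡ 156
312^16 ≡ 156^2 = 24336 ≡ 108
312^32 ≡ 108^2 = 11664 ≡ 223
312^64 ≡ 223^2 = 49729 ≡ 600
312^128 ≡ 600^2 = 360000 ≡ 618
312^256 ≡ 618^2 = 381924 ≡ 333
268 = 256 + 8 + 4, so 312^268 ≡ 333·156·203 ≡ 207 (mod 673)

207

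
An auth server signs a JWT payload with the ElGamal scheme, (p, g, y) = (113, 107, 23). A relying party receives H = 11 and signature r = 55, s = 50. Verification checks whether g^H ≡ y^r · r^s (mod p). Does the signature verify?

does not verify

Left side g^H mod p:
107^2 = 11449 ≡ 36
107^4 ≡ 36^2 = 1296 ≡ 53
107^8 ≡ 53^2 = 2809 ≡ 97
11 = 8 + 2 + 1, so 107^11 ≡ 97·36·107 ≡ 66 (mod 113)
Right side y^r · r^s mod p:
23^2 = 529 ≡ 77
23^4 ≡ 77^2 = 5929 ≡ 53
23^8 ≡ 53^2 = 2809 ≡ 97
23^16 ≡ 97^2 = 9409 ≡ 30
23^32 ≡ 30^2 = 900 ≡ 109
55 = 32 + 16 + 4 + 2 + 1, so 23^55 ≡ 109·30·53·77·23 ≡ 54 (mod 113)
55^2 = 3025 ≡ 87
55^4 ≡ 87^2 = 7569 ≡ 111
55^8 ≡ 111^2 = 12321 ≡ 4
55^16 ≡ 4^2 = 16
55^32 ≡ 16^2 = 256 ≡ 30
50 = 32 + 16 + 2, so 55^50 ≡ 30·16·87 ≡ 63 (mod 113)
54·63 = 3402 ≡ 12 (mod 113)
66 ≠ 12, so verification fails.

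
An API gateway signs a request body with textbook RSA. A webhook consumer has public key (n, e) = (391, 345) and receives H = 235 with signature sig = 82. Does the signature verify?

Squares mod 391: sig^1≡82, sig^2≡77, sig^4≡64, sig^8≡186, sig^16≡188, sig^32≡154, sig^64≡256, sig^128≡239, sig^256≡35
345 = 256 + 64 + 16 + 8 + 1, so sig^345 ≡ 35·256·188·186·82 ≡ 156 (mod 391)
The recovered value 156 does not match the digest 235.

does not verify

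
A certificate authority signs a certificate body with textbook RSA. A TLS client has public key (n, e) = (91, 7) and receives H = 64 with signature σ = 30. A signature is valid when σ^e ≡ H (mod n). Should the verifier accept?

σ^7 mod 91 = 30
The recovered value 30 does not match the digest 64.

reject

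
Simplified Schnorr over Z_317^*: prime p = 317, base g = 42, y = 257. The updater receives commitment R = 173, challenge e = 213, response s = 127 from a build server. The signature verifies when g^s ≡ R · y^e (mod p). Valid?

yes

g^s mod p:
42^2 = 1764 ≡ 179
42^4 ≡ 179^2 = 32041 ≡ 24
42^8 ≡ 24^2 = 576 ≡ 259
42^16 ≡ 259^2 = 67081 ≡ 194
42^32 ≡ 194^2 = 37636 ≡ 230
42^64 ≡ 230^2 = 52900 ≡ 278
127 = 64 + 32 + 16 + 8 + 4 + 2 + 1, so 42^127 ≡ 278·230·194·259·24·179·42 ≡ 240 (mod 317)
R · y^e mod p:
257^2 = 66049 ≡ 113
257^4 ≡ 113^2 = 12769 ≡ 89
257^8 ≡ 89^2 = 7921 ≡ 313
257^16 ≡ 313^2 = 97969 ≡ 16
257^32 ≡ 16^2 = 256
257^64 ≡ 256^2 = 65536 ≡ 234
257^128 ≡ 234^2 = 54756 ≡ 232
213 = 128 + 64 + 16 + 4 + 1, so 257^213 ≡ 232·234·16·89·257 ≡ 104 (mod 317)
173·104 = 17992 ≡ 240 (mod 317)
240 ≡ 240 (mod 317); signature holds.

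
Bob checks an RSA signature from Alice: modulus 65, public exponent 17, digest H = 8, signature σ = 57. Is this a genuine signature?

Squares mod 65: σ^1≡57, σ^2≡64, σ^4≡1, σ^8≡1, σ^16≡1
17 = 16 + 1, so σ^17 ≡ 1·57 ≡ 57 (mod 65)
57 ≠ 8, so verification fails.

forged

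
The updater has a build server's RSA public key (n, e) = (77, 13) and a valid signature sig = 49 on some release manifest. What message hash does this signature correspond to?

Squares mod 77: sig^1≡49, sig^2≡14, sig^4≡42, sig^8≡70
13 = 8 + 4 + 1, so sig^13 ≡ 70·42·49 ≡ 70 (mod 77)

70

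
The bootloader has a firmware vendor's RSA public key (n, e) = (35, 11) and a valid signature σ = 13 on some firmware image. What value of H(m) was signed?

27

σ^11 mod 35 = 27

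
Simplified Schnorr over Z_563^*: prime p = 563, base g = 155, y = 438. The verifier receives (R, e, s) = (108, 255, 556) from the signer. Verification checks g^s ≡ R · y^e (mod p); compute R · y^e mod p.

438^2 = 191844 ≡ 424
438^4 ≡ 424^2 = 179776 ≡ 179
438^8 ≡ 179^2 = 32041 ≡ 513
438^16 ≡ 513^2 = 263169 ≡ 248
438^32 ≡ 248^2 = 61504 ≡ 137
438^64 ≡ 137^2 = 18769 ≡ 190
438^128 ≡ 190^2 = 36100 ≡ 68
255 = 128 + 64 + 32 + 16 + 8 + 4 + 2 + 1, so 438^255 ≡ 68·190·137·248·513·179·424·438 ≡ 517 (mod 563)
R · y^e ≡ 108·517 = 55836 ≡ 99 (mod 563)

99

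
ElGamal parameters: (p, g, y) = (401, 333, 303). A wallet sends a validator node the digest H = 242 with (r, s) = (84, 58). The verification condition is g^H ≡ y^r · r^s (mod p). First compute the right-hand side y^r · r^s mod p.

303^2 = 91809 ≡ 381
303^4 ≡ 381^2 = 145161 ≡ 400
303^8 ≡ 400^2 = 160000 ≡ 1
303^16 ≡ 1^2 = 1
303^32 ≡ 1^2 = 1
303^64 ≡ 1^2 = 1
84 = 64 + 16 + 4, so 303^84 ≡ 1·1·400 ≡ 400 (mod 401)
84^2 = 7056 ≡ 239
84^4 ≡ 239^2 = 57121 ≡ 179
84^8 ≡ 179^2 = 32041 ≡ 362
84^16 ≡ 362^2 = 131044 ≡ 318
84^32 ≡ 318^2 = 101124 ≡ 72
58 = 32 + 16 + 8 + 2, so 84^58 ≡ 72·318·362·239 ≡ 188 (mod 401)
y^r · r^s ≡ 400·188 = 75200 ≡ 213 (mod 401)

213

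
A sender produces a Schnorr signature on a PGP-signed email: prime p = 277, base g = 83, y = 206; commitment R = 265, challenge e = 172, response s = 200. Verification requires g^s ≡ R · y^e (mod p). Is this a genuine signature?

g^s mod p:
83^2 = 6889 ≡ 241
83^4 ≡ 241^2 = 58081 ≡ 188
83^8 ≡ 188^2 = 35344 ≡ 165
83^16 ≡ 165^2 = 27225 ≡ 79
83^32 ≡ 79^2 = 6241 ≡ 147
83^64 ≡ 147^2 = 21609 ≡ 3
83^128 ≡ 3^2 = 9
200 = 128 + 64 + 8, so 83^200 ≡ 9·3·165 ≡ 23 (mod 277)
R · y^e mod p:
206^2 = 42436 ≡ 55
206^4 ≡ 55^2 = 3025 ≡ 255
206^8 ≡ 255^2 = 65025 ≡ 207
206^16 ≡ 207^2 = 42849 ≡ 191
206^32 ≡ 191^2 = 36481 ≡ 194
206^64 ≡ 194^2 = 37636 ≡ 241
206^128 ≡ 241^2 = 58081 ≡ 188
172 = 128 + 32 + 8 + 4, so 206^172 ≡ 188·194·207·255 ≡ 144 (mod 277)
265·144 = 38160 ≡ 211 (mod 277)
23 ≠ 211; the check fails.

forged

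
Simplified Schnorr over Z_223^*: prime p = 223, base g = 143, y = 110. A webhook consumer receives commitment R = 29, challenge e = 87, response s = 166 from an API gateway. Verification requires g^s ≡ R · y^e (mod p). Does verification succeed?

passes

g^s mod p:
Squares mod 223: 143^1≡143, 143^2≡156, 143^4≡29, 143^8≡172, 143^16≡148, 143^32≡50, 143^64≡47, 143^128≡202
166 = 128 + 32 + 4 + 2, so 143^166 ≡ 202·50·29·156 ≡ 146 (mod 223)
R · y^e mod p:
Squares mod 223: 110^1≡110, 110^2≡58, 110^4≡19, 110^8≡138, 110^16≡89, 110^32≡116, 110^64≡76
87 = 64 + 16 + 4 + 2 + 1, so 110^87 ≡ 76·89·19·58·110 ≡ 105 (mod 223)
29·105 = 3045 ≡ 146 (mod 223)
146 ≡ 146 (mod 223); signature holds.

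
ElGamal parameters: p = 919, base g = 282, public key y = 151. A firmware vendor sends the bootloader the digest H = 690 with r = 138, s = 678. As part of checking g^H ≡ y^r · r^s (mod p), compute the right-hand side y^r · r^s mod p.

72

151^2 = 22801 ≡ 745
151^4 ≡ 745^2 = 555025 ≡ 868
151^8 ≡ 868^2 = 753424 ≡ 763
151^16 ≡ 763^2 = 582169 ≡ 442
151^32 ≡ 442^2 = 195364 ≡ 536
151^64 ≡ 536^2 = 287296 ≡ 568
151^128 ≡ 568^2 = 322624 ≡ 55
138 = 128 + 8 + 2, so 151^138 ≡ 55·763·745 ≡ 464 (mod 919)
138^2 = 19044 ≡ 664
138^4 ≡ 664^2 = 440896 ≡ 695
138^8 ≡ 695^2 = 483025 ≡ 550
138^16 ≡ 550^2 = 302500 ≡ 149
138^32 ≡ 149^2 = 22201 ≡ 145
138^64 ≡ 145^2 = 21025 ≡ 807
138^128 ≡ 807^2 = 651249 ≡ 597
138^256 ≡ 597^2 = 356409 ≡ 756
138^512 ≡ 756^2 = 571536 ≡ 837
678 = 512 + 128 + 32 + 4 + 2, so 138^678 ≡ 837·597·145·695·664 ≡ 16 (mod 919)
y^r · r^s ≡ 464·16 = 7424 ≡ 72 (mod 919)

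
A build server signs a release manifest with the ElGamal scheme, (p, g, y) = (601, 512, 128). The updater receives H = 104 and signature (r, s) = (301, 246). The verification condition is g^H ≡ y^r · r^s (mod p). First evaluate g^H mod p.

512^104 mod 601 = 245

245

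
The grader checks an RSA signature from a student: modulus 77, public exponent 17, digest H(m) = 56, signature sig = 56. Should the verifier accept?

accept

sig^17 mod 77 = 56
sig^17 mod 77 = 56 matches H(m).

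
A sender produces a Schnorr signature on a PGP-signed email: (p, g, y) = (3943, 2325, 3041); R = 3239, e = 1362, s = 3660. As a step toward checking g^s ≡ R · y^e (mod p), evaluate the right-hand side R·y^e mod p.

714

3041^2 = 9247681 ≡ 1346
3041^4 ≡ 1346^2 = 1811716 ≡ 1879
3041^8 ≡ 1879^2 = 3530641 ≡ 1656
3041^16 ≡ 1656^2 = 2742336 ≡ 1951
3041^32 ≡ 1951^2 = 3806401 ≡ 1406
3041^64 ≡ 1406^2 = 1976836 ≡ 1393
3041^128 ≡ 1393^2 = 1940449 ≡ 493
3041^256 ≡ 493^2 = 243049 ≡ 2526
3041^512 ≡ 2526^2 = 6380676 ≡ 902
3041^1024 ≡ 902^2 = 813604 ≡ 1346
1362 = 1024 + 256 + 64 + 16 + 2, so 3041^1362 ≡ 1346·2526·1393·1951·1346 ≡ 2721 (mod 3943)
R · y^e ≡ 3239·2721 = 8813319 ≡ 714 (mod 3943)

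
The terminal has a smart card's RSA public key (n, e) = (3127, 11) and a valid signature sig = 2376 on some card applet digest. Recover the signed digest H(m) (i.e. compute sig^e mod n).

sig^11 mod 3127 = 36

36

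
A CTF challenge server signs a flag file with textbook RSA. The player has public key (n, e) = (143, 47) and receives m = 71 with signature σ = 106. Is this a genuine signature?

forged

σ^47 mod 143 = 72
σ^47 mod 143 = 72, but m = 71.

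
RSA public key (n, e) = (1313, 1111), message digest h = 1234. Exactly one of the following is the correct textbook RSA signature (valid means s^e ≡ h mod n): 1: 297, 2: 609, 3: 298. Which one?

Candidate 1: 297^1111 mod 1313 = 600
Candidate 2: 609^1111 mod 1313 = 1003
Candidate 3: 298^1111 mod 1313 = 1234
  → matches h = 1234

3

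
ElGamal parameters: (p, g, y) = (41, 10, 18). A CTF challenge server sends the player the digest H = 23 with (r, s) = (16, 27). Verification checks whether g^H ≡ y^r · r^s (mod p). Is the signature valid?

valid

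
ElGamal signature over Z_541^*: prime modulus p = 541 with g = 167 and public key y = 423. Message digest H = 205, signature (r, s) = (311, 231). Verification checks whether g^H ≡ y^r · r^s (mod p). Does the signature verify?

Left side g^H mod p:
167^2 = 27889 ≡ 298
167^4 ≡ 298^2 = 88804 ≡ 80
167^8 ≡ 80^2 = 6400 ≡ 449
167^16 ≡ 449^2 = 201601 ≡ 349
167^32 ≡ 349^2 = 121801 ≡ 76
167^64 ≡ 76^2 = 5776 ≡ 366
167^128 ≡ 366^2 = 133956 ≡ 329
205 = 128 + 64 + 8 + 4 + 1, so 167^205 ≡ 329·366·449·80·167 ≡ 246 (mod 541)
Right side y^r · r^s mod p:
423^2 = 178929 ≡ 399
423^4 ≡ 399^2 = 159201 ≡ 147
423^8 ≡ 147^2 = 21609 ≡ 510
423^16 ≡ 510^2 = 260100 ≡ 420
423^32 ≡ 420^2 = 176400 ≡ 34
423^64 ≡ 34^2 = 1156 ≡ 74
423^128 ≡ 74^2 = 5476 ≡ 66
423^256 ≡ 66^2 = 4356 ≡ 28
311 = 256 + 32 + 16 + 4 + 2 + 1, so 423^311 ≡ 28·34·420·147·399·423 ≡ 483 (mod 541)
311^2 = 96721 ≡ 423
311^4 ≡ 423^2 = 178929 ≡ 399
311^8 ≡ 399^2 = 159201 ≡ 147
311^16 ≡ 147^2 = 21609 ≡ 510
311^32 ≡ 510^2 = 260100 ≡ 420
311^64 ≡ 420^2 = 176400 ≡ 34
311^128 ≡ 34^2 = 1156 ≡ 74
231 = 128 + 64 + 32 + 4 + 2 + 1, so 311^231 ≡ 74·34·420·399·423·311 ≡ 233 (mod 541)
483·233 = 112539 ≡ 11 (mod 541)
246 ≠ 11, so verification fails.

does not verify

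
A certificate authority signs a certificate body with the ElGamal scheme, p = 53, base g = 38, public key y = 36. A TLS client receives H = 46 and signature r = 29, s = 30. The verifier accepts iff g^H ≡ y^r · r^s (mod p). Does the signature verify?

Left side g^H mod p:
Squares mod 53: 38^1≡38, 38^2≡13, 38^4≡10, 38^8≡47, 38^16≡36, 38^32≡24
46 = 32 + 8 + 4 + 2, so 38^46 ≡ 24·47·10·13 ≡ 42 (mod 53)
Right side y^r · r^s mod p:
Squares mod 53: 36^1≡36, 36^2≡24, 36^4≡46, 36^8≡49, 36^16≡16
29 = 16 + 8 + 4 + 1, so 36^29 ≡ 16·49·46·36 ≡ 16 (mod 53)
Squares mod 53: 29^1≡29, 29^2≡46, 29^4≡49, 29^8≡16, 29^16≡44
30 = 16 + 8 + 4 + 2, so 29^30 ≡ 44·16·49·46 ≡ 49 (mod 53)
16·49 = 784 ≡ 42 (mod 53)
42 ≡ 42 (mod 53), so the signature is genuine.

verifies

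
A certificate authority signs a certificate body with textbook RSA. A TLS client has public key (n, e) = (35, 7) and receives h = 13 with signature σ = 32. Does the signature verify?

does not verify

Squares mod 35: σ^1≡32, σ^2≡9, σ^4≡11
7 = 4 + 2 + 1, so σ^7 ≡ 11·9·32 ≡ 18 (mod 35)
The recovered value 18 does not match the digest 13.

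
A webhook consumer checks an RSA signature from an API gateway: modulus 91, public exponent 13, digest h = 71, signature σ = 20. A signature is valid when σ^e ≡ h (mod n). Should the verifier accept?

reject

σ^2 ≡ 20^2 = 400 ≡ 36
σ^4 ≡ 36^2 = 1296 ≡ 22
σ^8 ≡ 22^2 = 484 ≡ 29
13 = 8 + 4 + 1, so σ^13 ≡ 29·22·20 ≡ 20 (mod 91)
20 ≠ 71, so verification fails.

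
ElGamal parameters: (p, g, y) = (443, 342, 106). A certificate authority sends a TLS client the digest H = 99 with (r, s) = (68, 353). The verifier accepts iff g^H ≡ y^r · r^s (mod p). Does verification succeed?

fails

Left side g^H mod p:
342^99 mod 443 = 201
Right side y^r · r^s mod p:
106^68 mod 443 = 184
68^353 mod 443 = 410
184·410 = 75440 ≡ 130 (mod 443)
201 ≠ 130, so verification fails.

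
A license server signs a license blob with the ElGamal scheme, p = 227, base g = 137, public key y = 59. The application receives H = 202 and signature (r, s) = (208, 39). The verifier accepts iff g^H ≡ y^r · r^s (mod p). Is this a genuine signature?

Left side g^H mod p:
137^2 = 18769 ≡ 155
137^4 ≡ 155^2 = 24025 ≡ 190
137^8 ≡ 190^2 = 36100 ≡ 7
137^16 ≡ 7^2 = 49
137^32 ≡ 49^2 = 2401 ≡ 131
137^64 ≡ 131^2 = 17161 ≡ 136
137^128 ≡ 136^2 = 18496 ≡ 109
202 = 128 + 64 + 8 + 2, so 137^202 ≡ 109·136·7·155 ≡ 182 (mod 227)
Right side y^r · r^s mod p:
59^2 = 3481 ≡ 76
59^4 ≡ 76^2 = 5776 ≡ 101
59^8 ≡ 101^2 = 10201 ≡ 213
59^16 ≡ 213^2 = 45369 ≡ 196
59^32 ≡ 196^2 = 38416 ≡ 53
59^64 ≡ 53^2 = 2809 ≡ 85
59^128 ≡ 85^2 = 7225 ≡ 188
208 = 128 + 64 + 16, so 59^208 ≡ 188·85·196 ≡ 161 (mod 227)
208^2 = 43264 ≡ 134
208^4 ≡ 134^2 = 17956 ≡ 23
208^8 ≡ 23^2 = 529 ≡ 75
208^16 ≡ 75^2 = 5625 ≡ 177
208^32 ≡ 177^2 = 31329 ≡ 3
39 = 32 + 4 + 2 + 1, so 208^39 ≡ 3·23·134·208 ≡ 24 (mod 227)
161·24 = 3864 ≡ 5 (mod 227)
182 ≠ 5, so verification fails.

forged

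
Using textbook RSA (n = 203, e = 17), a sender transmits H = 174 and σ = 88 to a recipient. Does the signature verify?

does not verify

σ^2 ≡ 88^2 = 7744 ≡ 30
σ^4 ≡ 30^2 = 900 ≡ 88
σ^8 ≡ 88^2 = 7744 ≡ 30
σ^16 ≡ 30^2 = 900 ≡ 88
17 = 16 + 1, so σ^17 ≡ 88·88 ≡ 30 (mod 203)
30 ≠ 174, so verification fails.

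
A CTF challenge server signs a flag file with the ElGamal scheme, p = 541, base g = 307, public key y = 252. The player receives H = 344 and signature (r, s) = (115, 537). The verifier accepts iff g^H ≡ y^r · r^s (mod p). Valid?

yes

Left side g^H mod p:
307^2 = 94249 ≡ 115
307^4 ≡ 115^2 = 13225 ≡ 241
307^8 ≡ 241^2 = 58081 ≡ 194
307^16 ≡ 194^2 = 37636 ≡ 307
307^32 ≡ 307^2 = 94249 ≡ 115
307^64 ≡ 115^2 = 13225 ≡ 241
307^128 ≡ 241^2 = 58081 ≡ 194
307^256 ≡ 194^2 = 37636 ≡ 307
344 = 256 + 64 + 16 + 8, so 307^344 ≡ 307·241·307·194 ≡ 252 (mod 541)
Right side y^r · r^s mod p:
252^2 = 63504 ≡ 207
252^4 ≡ 207^2 = 42849 ≡ 110
252^8 ≡ 110^2 = 12100 ≡ 198
252^16 ≡ 198^2 = 39204 ≡ 252
252^32 ≡ 252^2 = 63504 ≡ 207
252^64 ≡ 207^2 = 42849 ≡ 110
115 = 64 + 32 + 16 + 2 + 1, so 252^115 ≡ 110·207·252·207·252 ≡ 411 (mod 541)
115^2 = 13225 ≡ 241
115^4 ≡ 241^2 = 58081 ≡ 194
115^8 ≡ 194^2 = 37636 ≡ 307
115^16 ≡ 307^2 = 94249 ≡ 115
115^32 ≡ 115^2 = 13225 ≡ 241
115^64 ≡ 241^2 = 58081 ≡ 194
115^128 ≡ 194^2 = 37636 ≡ 307
115^256 ≡ 307^2 = 94249 ≡ 115
115^512 ≡ 115^2 = 13225 ≡ 241
537 = 512 + 16 + 8 + 1, so 115^537 ≡ 241·115·307·115 ≡ 48 (mod 541)
411·48 = 19728 ≡ 252 (mod 541)
252 ≡ 252 (mod 541), so the signature is genuine.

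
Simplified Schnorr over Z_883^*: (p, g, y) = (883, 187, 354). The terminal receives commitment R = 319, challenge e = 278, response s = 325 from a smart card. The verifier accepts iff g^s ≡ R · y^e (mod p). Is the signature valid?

g^s mod p:
Squares mod 883: 187^1≡187, 187^2≡532, 187^4≡464, 187^8≡727, 187^16≡495, 187^32≡434, 187^64≡277, 187^128≡791, 187^256≡517
325 = 256 + 64 + 4 + 1, so 187^325 ≡ 517·277·464·187 ≡ 173 (mod 883)
R · y^e mod p:
Squares mod 883: 354^1≡354, 354^2≡813, 354^4≡485, 354^8≡347, 354^16≡321, 354^32≡613, 354^64≡494, 354^128≡328, 354^256≡741
278 = 256 + 16 + 4 + 2, so 354^278 ≡ 741·321·485·813 ≡ 186 (mod 883)
319·186 = 59334 ≡ 173 (mod 883)
173 ≡ 173 (mod 883); signature holds.

valid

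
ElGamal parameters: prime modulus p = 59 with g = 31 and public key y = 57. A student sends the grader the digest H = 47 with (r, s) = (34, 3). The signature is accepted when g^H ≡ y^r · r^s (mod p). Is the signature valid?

valid

Left side g^H mod p:
Squares mod 59: 31^1≡31, 31^2≡17, 31^4≡53, 31^8≡36, 31^16≡57, 31^32≡4
47 = 32 + 8 + 4 + 2 + 1, so 31^47 ≡ 4·36·53·17·31 ≡ 34 (mod 59)
Right side y^r · r^s mod p:
Squares mod 59: 57^1≡57, 57^2≡4, 57^4≡16, 57^8≡20, 57^16≡46, 57^32≡51
34 = 32 + 2, so 57^34 ≡ 51·4 ≡ 27 (mod 59)
Squares mod 59: 34^1≡34, 34^2≡35
3 = 2 + 1, so 34^3 ≡ 35·34 ≡ 10 (mod 59)
27·10 = 270 ≡ 34 (mod 59)
34 ≡ 34 (mod 59), so the signature is genuine.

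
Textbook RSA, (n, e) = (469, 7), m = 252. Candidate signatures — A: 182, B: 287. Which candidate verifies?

Candidate A: Squares mod 469: 182^1≡182, 182^2≡294, 182^4≡140; 7 = 4 + 2 + 1, so 182^7 ≡ 140·294·182 ≡ 252 (mod 469)
  → matches m = 252
Candidate B: Squares mod 469: 287^1≡287, 287^2≡294, 287^4≡140; 7 = 4 + 2 + 1, so 287^7 ≡ 140·294·287 ≡ 217 (mod 469)

A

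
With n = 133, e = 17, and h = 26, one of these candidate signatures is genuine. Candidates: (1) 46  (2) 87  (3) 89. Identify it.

Candidate 1: Squares mod 133: 46^1≡46, 46^2≡121, 46^4≡11, 46^8≡121, 46^16≡11; 17 = 16 + 1, so 46^17 ≡ 11·46 ≡ 107 (mod 133)
Candidate 2: Squares mod 133: 87^1≡87, 87^2≡121, 87^4≡11, 87^8≡121, 87^16≡11; 17 = 16 + 1, so 87^17 ≡ 11·87 ≡ 26 (mod 133)
  → matches h = 26
Candidate 3: Squares mod 133: 89^1≡89, 89^2≡74, 89^4≡23, 89^8≡130, 89^16≡9; 17 = 16 + 1, so 89^17 ≡ 9·89 ≡ 3 (mod 133)

2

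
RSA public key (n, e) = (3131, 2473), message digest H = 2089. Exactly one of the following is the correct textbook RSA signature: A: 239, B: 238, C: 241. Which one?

C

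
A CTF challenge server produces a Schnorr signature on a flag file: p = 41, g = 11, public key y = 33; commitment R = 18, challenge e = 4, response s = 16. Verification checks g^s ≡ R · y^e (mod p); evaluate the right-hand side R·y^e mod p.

10

Squares mod 41: 33^1≡33, 33^2≡23, 33^4≡37
33^4 ≡ 37 (mod 41)
R · y^e ≡ 18·37 = 666 ≡ 10 (mod 41)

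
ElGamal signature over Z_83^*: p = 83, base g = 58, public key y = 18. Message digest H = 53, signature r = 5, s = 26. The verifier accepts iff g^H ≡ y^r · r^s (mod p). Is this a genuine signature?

genuine

Left side g^H mod p:
58^2 = 3364 ≡ 44
58^4 ≡ 44^2 = 1936 ≡ 27
58^8 ≡ 27^2 = 729 ≡ 65
58^16 ≡ 65^2 = 4225 ≡ 75
58^32 ≡ 75^2 = 5625 ≡ 64
53 = 32 + 16 + 4 + 1, so 58^53 ≡ 64·75·27·58 ≡ 71 (mod 83)
Right side y^r · r^s mod p:
18^2 = 324 ≡ 75
18^4 ≡ 75^2 = 5625 ≡ 64
5 = 4 + 1, so 18^5 ≡ 64·18 ≡ 73 (mod 83)
5^2 = 25
5^4 ≡ 25^2 = 625 ≡ 44
5^8 ≡ 44^2 = 1936 ≡ 27
5^16 ≡ 27^2 = 729 ≡ 65
26 = 16 + 8 + 2, so 5^26 ≡ 65·27·25 ≡ 51 (mod 83)
73·51 = 3723 ≡ 71 (mod 83)
71 ≡ 71 (mod 83), so the signature is genuine.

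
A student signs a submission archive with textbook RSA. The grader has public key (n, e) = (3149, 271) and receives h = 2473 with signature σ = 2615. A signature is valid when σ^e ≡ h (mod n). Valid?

yes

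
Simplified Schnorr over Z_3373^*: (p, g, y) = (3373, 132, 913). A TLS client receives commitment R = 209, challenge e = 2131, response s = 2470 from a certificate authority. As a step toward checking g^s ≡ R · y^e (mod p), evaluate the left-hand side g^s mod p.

Squares mod 3373: 132^1≡132, 132^2≡559, 132^4≡2165, 132^8≡2128, 132^16≡1818, 132^32≡2957, 132^64≡1033, 132^128≡1221, 132^256≡3348, 132^512≡625, 132^1024≡2730, 132^2048≡1943
2470 = 2048 + 256 + 128 + 32 + 4 + 2, so 132^2470 ≡ 1943·3348·1221·2957·2165·559 ≡ 2217 (mod 3373)

2217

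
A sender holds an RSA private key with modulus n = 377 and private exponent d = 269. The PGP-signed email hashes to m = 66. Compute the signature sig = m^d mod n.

m^2 ≡ 66^2 = 4356 ≡ 209
m^4 ≡ 209^2 = 43681 ≡ 326
m^8 ≡ 326^2 = 106276 ≡ 339
m^16 ≡ 339^2 = 114921 ≡ 313
m^32 ≡ 313^2 = 97969 ≡ 326
m^64 ≡ 326^2 = 106276 ≡ 339
m^128 ≡ 339^2 = 114921 ≡ 313
m^256 ≡ 313^2 = 97969 ≡ 326
269 = 256 + 8 + 4 + 1, so m^269 ≡ 326·339·326·66 ≡ 300 (mod 377)

300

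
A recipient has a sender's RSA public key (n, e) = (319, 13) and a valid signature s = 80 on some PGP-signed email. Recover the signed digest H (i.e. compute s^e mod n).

236

s^2 ≡ 80^2 = 6400 ≡ 20
s^4 ≡ 20^2 = 400 ≡ 81
s^8 ≡ 81^2 = 6561 ≡ 181
13 = 8 + 4 + 1, so s^13 ≡ 181·81·80 ≡ 236 (mod 319)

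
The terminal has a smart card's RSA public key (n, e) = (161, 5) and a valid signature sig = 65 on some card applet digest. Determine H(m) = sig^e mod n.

11

sig^5 mod 161 = 11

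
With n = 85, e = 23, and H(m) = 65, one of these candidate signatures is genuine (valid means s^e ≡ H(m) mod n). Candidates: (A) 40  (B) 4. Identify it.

A

Candidate A: Squares mod 85: 40^1≡40, 40^2≡70, 40^4≡55, 40^8≡50, 40^16≡35; 23 = 16 + 4 + 2 + 1, so 40^23 ≡ 35·55·70·40 ≡ 65 (mod 85)
  → matches H(m) = 65
Candidate B: Squares mod 85: 4^1≡4, 4^2≡16, 4^4≡1, 4^8≡1, 4^16≡1; 23 = 16 + 4 + 2 + 1, so 4^23 ≡ 1·1·16·4 ≡ 64 (mod 85)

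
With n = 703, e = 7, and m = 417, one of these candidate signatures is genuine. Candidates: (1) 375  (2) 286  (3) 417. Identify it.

3

Candidate 1: Squares mod 703: 375^1≡375, 375^2≡25, 375^4≡625; 7 = 4 + 2 + 1, so 375^7 ≡ 625·25·375 ≡ 573 (mod 703)
Candidate 2: Squares mod 703: 286^1≡286, 286^2≡248, 286^4≡343; 7 = 4 + 2 + 1, so 286^7 ≡ 343·248·286 ≡ 286 (mod 703)
Candidate 3: Squares mod 703: 417^1≡417, 417^2≡248, 417^4≡343; 7 = 4 + 2 + 1, so 417^7 ≡ 343·248·417 ≡ 417 (mod 703)
  → matches m = 417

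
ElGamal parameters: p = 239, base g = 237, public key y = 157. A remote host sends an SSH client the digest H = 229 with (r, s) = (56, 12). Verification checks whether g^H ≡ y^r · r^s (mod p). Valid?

Left side g^H mod p:
Squares mod 239: 237^1≡237, 237^2≡4, 237^4≡16, 237^8≡17, 237^16≡50, 237^32≡110, 237^64≡150, 237^128≡34
229 = 128 + 64 + 32 + 4 + 1, so 237^229 ≡ 34·150·110·16·237 ≡ 7 (mod 239)
Right side y^r · r^s mod p:
Squares mod 239: 157^1≡157, 157^2≡32, 157^4≡68, 157^8≡83, 157^16≡197, 157^32≡91
56 = 32 + 16 + 8, so 157^56 ≡ 91·197·83 ≡ 166 (mod 239)
Squares mod 239: 56^1≡56, 56^2≡29, 56^4≡124, 56^8≡80
12 = 8 + 4, so 56^12 ≡ 80·124 ≡ 121 (mod 239)
166·121 = 20086 ≡ 10 (mod 239)
7 ≠ 10, so verification fails.

no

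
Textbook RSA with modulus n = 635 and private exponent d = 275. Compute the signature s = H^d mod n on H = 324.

H^2 ≡ 324^2 = 104976 ≡ 201
H^4 ≡ 201^2 = 40401 ≡ 396
H^8 ≡ 396^2 = 156816 ≡ 606
H^16 ≡ 606^2 = 367236 ≡ 206
H^32 ≡ 206^2 = 42436 ≡ 526
H^64 ≡ 526^2 = 276676 ≡ 451
H^128 ≡ 451^2 = 203401 ≡ 201
H^256 ≡ 201^2 = 40401 ≡ 396
275 = 256 + 16 + 2 + 1, so H^275 ≡ 396·206·201·324 ≡ 9 (mod 635)

9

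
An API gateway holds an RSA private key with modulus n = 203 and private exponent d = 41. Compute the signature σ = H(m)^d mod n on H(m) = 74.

(H(m))^2 ≡ 74^2 = 5476 ≡ 198
(H(m))^4 ≡ 198^2 = 39204 ≡ 25
(H(m))^8 ≡ 25^2 = 625 ≡ 16
(H(m))^16 ≡ 16^2 = 256 ≡ 53
(H(m))^32 ≡ 53^2 = 2809 ≡ 170
41 = 32 + 8 + 1, so (H(m))^41 ≡ 170·16·74 ≡ 107 (mod 203)

107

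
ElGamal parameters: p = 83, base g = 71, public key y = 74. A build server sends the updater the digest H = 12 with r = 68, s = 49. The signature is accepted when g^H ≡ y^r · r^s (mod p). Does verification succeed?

Left side g^H mod p:
71^2 = 5041 ≡ 61
71^4 ≡ 61^2 = 3721 ≡ 69
71^8 ≡ 69^2 = 4761 ≡ 30
12 = 8 + 4, so 71^12 ≡ 30·69 ≡ 78 (mod 83)
Right side y^r · r^s mod p:
74^2 = 5476 ≡ 81
74^4 ≡ 81^2 = 6561 ≡ 4
74^8 ≡ 4^2 = 16
74^16 ≡ 16^2 = 256 ≡ 7
74^32 ≡ 7^2 = 49
74^64 ≡ 49^2 = 2401 ≡ 77
68 = 64 + 4, so 74^68 ≡ 77·4 ≡ 59 (mod 83)
68^2 = 4624 ≡ 59
68^4 ≡ 59^2 = 3481 ≡ 78
68^8 ≡ 78^2 = 6084 ≡ 25
68^16 ≡ 25^2 = 625 ≡ 44
68^32 ≡ 44^2 = 1936 ≡ 27
49 = 32 + 16 + 1, so 68^49 ≡ 27·44·68 ≡ 25 (mod 83)
59·25 = 1475 ≡ 64 (mod 83)
78 ≠ 64, so verification fails.

fails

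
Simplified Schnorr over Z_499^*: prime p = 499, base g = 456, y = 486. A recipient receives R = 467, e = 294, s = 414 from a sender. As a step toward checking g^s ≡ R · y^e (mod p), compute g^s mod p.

421

456^2 = 207936 ≡ 352
456^4 ≡ 352^2 = 123904 ≡ 152
456^8 ≡ 152^2 = 23104 ≡ 150
456^16 ≡ 150^2 = 22500 ≡ 45
456^32 ≡ 45^2 = 2025 ≡ 29
456^64 ≡ 29^2 = 841 ≡ 342
456^128 ≡ 342^2 = 116964 ≡ 198
456^256 ≡ 198^2 = 39204 ≡ 282
414 = 256 + 128 + 16 + 8 + 4 + 2, so 456^414 ≡ 282·198·45·150·152·352 ≡ 421 (mod 499)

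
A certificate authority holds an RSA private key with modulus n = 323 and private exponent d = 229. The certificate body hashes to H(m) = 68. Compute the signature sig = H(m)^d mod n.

68

Squares mod 323: (H(m))^1≡68, (H(m))^2≡102, (H(m))^4≡68, (H(m))^8≡102, (H(m))^16≡68, (H(m))^32≡102, (H(m))^64≡68, (H(m))^128≡102
229 = 128 + 64 + 32 + 4 + 1, so (H(m))^229 ≡ 102·68·102·68·68 ≡ 68 (mod 323)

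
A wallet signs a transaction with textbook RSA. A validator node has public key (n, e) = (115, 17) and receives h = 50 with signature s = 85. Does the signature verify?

verifies

Squares mod 115: s^1≡85, s^2≡95, s^4≡55, s^8≡35, s^16≡75
17 = 16 + 1, so s^17 ≡ 75·85 ≡ 50 (mod 115)
50 = h, so the signature checks out.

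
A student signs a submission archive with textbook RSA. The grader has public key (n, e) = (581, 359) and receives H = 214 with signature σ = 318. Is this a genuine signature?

σ^2 ≡ 318^2 = 101124 ≡ 30
σ^4 ≡ 30^2 = 900 ≡ 319
σ^8 ≡ 319^2 = 101761 ≡ 86
σ^16 ≡ 86^2 = 7396 ≡ 424
σ^32 ≡ 424^2 = 179776 ≡ 247
σ^64 ≡ 247^2 = 61009 ≡ 4
σ^128 ≡ 4^2 = 16
σ^256 ≡ 16^2 = 256
359 = 256 + 64 + 32 + 4 + 2 + 1, so σ^359 ≡ 256·4·247·319·30·318 ≡ 12 (mod 581)
12 ≠ 214, so verification fails.

forged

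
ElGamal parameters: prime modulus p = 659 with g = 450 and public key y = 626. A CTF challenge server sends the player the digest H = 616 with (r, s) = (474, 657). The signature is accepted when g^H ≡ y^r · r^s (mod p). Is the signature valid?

invalid

Left side g^H mod p:
450^2 = 202500 ≡ 187
450^4 ≡ 187^2 = 34969 ≡ 42
450^8 ≡ 42^2 = 1764 ≡ 446
450^16 ≡ 446^2 = 198916 ≡ 557
450^32 ≡ 557^2 = 310249 ≡ 519
450^64 ≡ 519^2 = 269361 ≡ 489
450^128 ≡ 489^2 = 239121 ≡ 563
450^256 ≡ 563^2 = 316969 ≡ 649
450^512 ≡ 649^2 = 421201 ≡ 100
616 = 512 + 64 + 32 + 8, so 450^616 ≡ 100·489·519·446 ≡ 363 (mod 659)
Right side y^r · r^s mod p:
626^2 = 391876 ≡ 430
626^4 ≡ 430^2 = 184900 ≡ 380
626^8 ≡ 380^2 = 144400 ≡ 79
626^16 ≡ 79^2 = 6241 ≡ 310
626^32 ≡ 310^2 = 96100 ≡ 545
626^64 ≡ 545^2 = 297025 ≡ 475
626^128 ≡ 475^2 = 225625 ≡ 247
626^256 ≡ 247^2 = 61009 ≡ 381
474 = 256 + 128 + 64 + 16 + 8 + 2, so 626^474 ≡ 381·247·475·310·79·430 ≡ 204 (mod 659)
474^2 = 224676 ≡ 616
474^4 ≡ 616^2 = 379456 ≡ 531
474^8 ≡ 531^2 = 281961 ≡ 568
474^16 ≡ 568^2 = 322624 ≡ 373
474^32 ≡ 373^2 = 139129 ≡ 80
474^64 ≡ 80^2 = 6400 ≡ 469
474^128 ≡ 469^2 = 219961 ≡ 514
474^256 ≡ 514^2 = 264196 ≡ 596
474^512 ≡ 596^2 = 355216 ≡ 15
657 = 512 + 128 + 16 + 1, so 474^657 ≡ 15·514·373·474 ≡ 602 (mod 659)
204·602 = 122808 ≡ 234 (mod 659)
363 ≠ 234, so verification fails.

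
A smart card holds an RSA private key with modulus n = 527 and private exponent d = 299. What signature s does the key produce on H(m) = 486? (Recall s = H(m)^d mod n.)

3

(H(m))^2 ≡ 486^2 = 236196 ≡ 100
(H(m))^4 ≡ 100^2 = 10000 ≡ 514
(H(m))^8 ≡ 514^2 = 264196 ≡ 169
(H(m))^16 ≡ 169^2 = 28561 ≡ 103
(H(m))^32 ≡ 103^2 = 10609 ≡ 69
(H(m))^64 ≡ 69^2 = 4761 ≡ 18
(H(m))^128 ≡ 18^2 = 324
(H(m))^256 ≡ 324^2 = 104976 ≡ 103
299 = 256 + 32 + 8 + 2 + 1, so (H(m))^299 ≡ 103·69·169·100·486 ≡ 3 (mod 527)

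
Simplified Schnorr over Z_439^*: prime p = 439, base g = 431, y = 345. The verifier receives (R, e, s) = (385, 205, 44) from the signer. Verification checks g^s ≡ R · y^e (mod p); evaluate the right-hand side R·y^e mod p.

137

345^205 mod 439 = 282
R · y^e ≡ 385·282 = 108570 ≡ 137 (mod 439)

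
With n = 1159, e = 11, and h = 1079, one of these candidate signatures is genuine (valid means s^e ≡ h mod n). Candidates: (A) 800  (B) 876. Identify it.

Candidate A: 800^2 = 640000 ≡ 232; 800^4 ≡ 232^2 = 53824 ≡ 510; 800^8 ≡ 510^2 = 260100 ≡ 484; 11 = 8 + 2 + 1, so 800^11 ≡ 484·232·800 ≡ 946 (mod 1159)
Candidate B: 876^2 = 767376 ≡ 118; 876^4 ≡ 118^2 = 13924 ≡ 16; 876^8 ≡ 16^2 = 256; 11 = 8 + 2 + 1, so 876^11 ≡ 256·118·876 ≡ 1079 (mod 1159)
  → matches h = 1079

B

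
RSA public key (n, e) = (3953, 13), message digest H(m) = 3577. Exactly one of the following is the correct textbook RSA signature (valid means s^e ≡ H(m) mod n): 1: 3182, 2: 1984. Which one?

Candidate 1: Squares mod 3953: 3182^1≡3182, 3182^2≡1491, 3182^4≡1495, 3182^8≡1580; 13 = 8 + 4 + 1, so 3182^13 ≡ 1580·1495·3182 ≡ 3577 (mod 3953)
  → matches H(m) = 3577
Candidate 2: Squares mod 3953: 1984^1≡1984, 1984^2≡3021, 1984^4≡2917, 1984^8≡2033; 13 = 8 + 4 + 1, so 1984^13 ≡ 2033·2917·1984 ≡ 3731 (mod 3953)

1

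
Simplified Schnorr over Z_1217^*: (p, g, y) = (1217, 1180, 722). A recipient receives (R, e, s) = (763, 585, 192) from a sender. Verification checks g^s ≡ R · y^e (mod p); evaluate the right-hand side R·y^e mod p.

1035

722^2 = 521284 ≡ 408
722^4 ≡ 408^2 = 166464 ≡ 952
722^8 ≡ 952^2 = 906304 ≡ 856
722^16 ≡ 856^2 = 732736 ≡ 102
722^32 ≡ 102^2 = 10404 ≡ 668
722^64 ≡ 668^2 = 446224 ≡ 802
722^128 ≡ 802^2 = 643204 ≡ 628
722^256 ≡ 628^2 = 394384 ≡ 76
722^512 ≡ 76^2 = 5776 ≡ 908
585 = 512 + 64 + 8 + 1, so 722^585 ≡ 908·802·856·722 ≡ 692 (mod 1217)
R · y^e ≡ 763·692 = 527996 ≡ 1035 (mod 1217)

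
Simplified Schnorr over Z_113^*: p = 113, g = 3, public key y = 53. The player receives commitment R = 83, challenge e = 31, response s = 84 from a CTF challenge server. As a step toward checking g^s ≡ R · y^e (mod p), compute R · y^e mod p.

15

53^2 = 2809 ≡ 97
53^4 ≡ 97^2 = 9409 ≡ 30
53^8 ≡ 30^2 = 900 ≡ 109
53^16 ≡ 109^2 = 11881 ≡ 16
31 = 16 + 8 + 4 + 2 + 1, so 53^31 ≡ 16·109·30·97·53 ≡ 56 (mod 113)
R · y^e ≡ 83·56 = 4648 ≡ 15 (mod 113)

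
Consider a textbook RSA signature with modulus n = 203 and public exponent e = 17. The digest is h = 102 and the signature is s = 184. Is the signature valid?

valid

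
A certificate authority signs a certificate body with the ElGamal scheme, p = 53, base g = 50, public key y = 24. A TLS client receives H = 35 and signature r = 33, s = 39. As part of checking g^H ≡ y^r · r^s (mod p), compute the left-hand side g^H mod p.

50^35 mod 53 = 20

20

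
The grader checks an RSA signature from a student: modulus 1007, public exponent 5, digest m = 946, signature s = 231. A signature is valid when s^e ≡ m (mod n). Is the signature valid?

valid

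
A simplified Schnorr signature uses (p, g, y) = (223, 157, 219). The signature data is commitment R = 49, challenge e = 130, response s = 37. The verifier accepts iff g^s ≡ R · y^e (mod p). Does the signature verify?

does not verify

g^s mod p:
Squares mod 223: 157^1≡157, 157^2≡119, 157^4≡112, 157^8≡56, 157^16≡14, 157^32≡196
37 = 32 + 4 + 1, so 157^37 ≡ 196·112·157 ≡ 222 (mod 223)
R · y^e mod p:
Squares mod 223: 219^1≡219, 219^2≡16, 219^4≡33, 219^8≡197, 219^16≡7, 219^32≡49, 219^64≡171, 219^128≡28
130 = 128 + 2, so 219^130 ≡ 28·16 ≡ 2 (mod 223)
49·2 = 98 ≡ 98 (mod 223)
222 ≠ 98; the check fails.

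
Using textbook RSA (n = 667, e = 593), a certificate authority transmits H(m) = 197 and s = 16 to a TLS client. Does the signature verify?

verifies

s^2 ≡ 16^2 = 256
s^4 ≡ 256^2 = 65536 ≡ 170
s^8 ≡ 170^2 = 28900 ≡ 219
s^16 ≡ 219^2 = 47961 ≡ 604
s^32 ≡ 604^2 = 364816 ≡ 634
s^64 ≡ 634^2 = 401956 ≡ 422
s^128 ≡ 422^2 = 178084 ≡ 662
s^256 ≡ 662^2 = 438244 ≡ 25
s^512 ≡ 25^2 = 625
593 = 512 + 64 + 16 + 1, so s^593 ≡ 625·422·604·16 ≡ 197 (mod 667)
Since 197 equals the digest 197, verification succeeds.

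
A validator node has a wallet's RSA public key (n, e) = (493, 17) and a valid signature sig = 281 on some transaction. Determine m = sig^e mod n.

sig^2 ≡ 281^2 = 78961 ≡ 81
sig^4 ≡ 81^2 = 6561 ≡ 152
sig^8 ≡ 152^2 = 23104 ≡ 426
sig^16 ≡ 426^2 = 181476 ≡ 52
17 = 16 + 1, so sig^17 ≡ 52·281 ≡ 315 (mod 493)

315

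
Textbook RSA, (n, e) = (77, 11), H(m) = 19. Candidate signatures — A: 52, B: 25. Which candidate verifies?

Candidate A: Squares mod 77: 52^1≡52, 52^2≡9, 52^4≡4, 52^8≡16; 11 = 8 + 2 + 1, so 52^11 ≡ 16·9·52 ≡ 19 (mod 77)
  → matches H(m) = 19
Candidate B: Squares mod 77: 25^1≡25, 25^2≡9, 25^4≡4, 25^8≡16; 11 = 8 + 2 + 1, so 25^11 ≡ 16·9·25 ≡ 58 (mod 77)

A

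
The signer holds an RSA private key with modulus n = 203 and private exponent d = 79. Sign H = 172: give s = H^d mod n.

193

H^2 ≡ 172^2 = 29584 ≡ 149
H^4 ≡ 149^2 = 22201 ≡ 74
H^8 ≡ 74^2 = 5476 ≡ 198
H^16 ≡ 198^2 = 39204 ≡ 25
H^32 ≡ 25^2 = 625 ≡ 16
H^64 ≡ 16^2 = 256 ≡ 53
79 = 64 + 8 + 4 + 2 + 1, so H^79 ≡ 53·198·74·149·172 ≡ 193 (mod 203)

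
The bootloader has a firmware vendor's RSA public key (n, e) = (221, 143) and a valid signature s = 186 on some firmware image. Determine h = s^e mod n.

s^2 ≡ 186^2 = 34596 ≡ 120
s^4 ≡ 120^2 = 14400 ≡ 35
s^8 ≡ 35^2 = 1225 ≡ 120
s^16 ≡ 120^2 = 14400 ≡ 35
s^32 ≡ 35^2 = 1225 ≡ 120
s^64 ≡ 120^2 = 14400 ≡ 35
s^128 ≡ 35^2 = 1225 ≡ 120
143 = 128 + 8 + 4 + 2 + 1, so s^143 ≡ 120·120·35·120·186 ≡ 101 (mod 221)

101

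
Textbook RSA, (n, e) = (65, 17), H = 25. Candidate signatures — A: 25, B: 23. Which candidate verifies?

A

Candidate A: 25^2 = 625 ≡ 40; 25^4 ≡ 40^2 = 1600 ≡ 40; 25^8 ≡ 40^2 = 1600 ≡ 40; 25^16 ≡ 40^2 = 1600 ≡ 40; 17 = 16 + 1, so 25^17 ≡ 40·25 ≡ 25 (mod 65)
  → matches H = 25
Candidate B: 23^2 = 529 ≡ 9; 23^4 ≡ 9^2 = 81 ≡ 16; 23^8 ≡ 16^2 = 256 ≡ 61; 23^16 ≡ 61^2 = 3721 ≡ 16; 17 = 16 + 1, so 23^17 ≡ 16·23 ≡ 43 (mod 65)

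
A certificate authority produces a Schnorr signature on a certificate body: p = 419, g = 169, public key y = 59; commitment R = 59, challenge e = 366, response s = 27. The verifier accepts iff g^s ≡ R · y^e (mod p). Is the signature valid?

invalid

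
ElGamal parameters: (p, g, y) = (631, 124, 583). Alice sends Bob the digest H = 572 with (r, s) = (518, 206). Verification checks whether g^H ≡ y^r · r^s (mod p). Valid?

yes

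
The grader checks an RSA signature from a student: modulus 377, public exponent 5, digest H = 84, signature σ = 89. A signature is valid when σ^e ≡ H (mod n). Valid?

no

σ^5 mod 377 = 293
The recovered value 293 does not match the digest 84.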